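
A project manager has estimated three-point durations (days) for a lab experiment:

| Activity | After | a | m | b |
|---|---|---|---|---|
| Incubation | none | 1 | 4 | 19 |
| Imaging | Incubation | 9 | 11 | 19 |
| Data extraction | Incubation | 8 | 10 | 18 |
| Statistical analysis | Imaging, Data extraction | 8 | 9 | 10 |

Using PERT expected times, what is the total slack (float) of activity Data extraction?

1 days

te_Incubation = (1 + 4·4 + 19)/6 = 36/6 = 6
te_Imaging = (9 + 4·11 + 19)/6 = 72/6 = 12
te_Data extraction = (8 + 4·10 + 18)/6 = 66/6 = 11
te_Statistical analysis = (8 + 4·9 + 10)/6 = 54/6 = 9

Forward pass:
ES_Incubation = 0; EF_Incubation = 6
ES_Imaging = 6; EF_Imaging = 6+12 = 18
ES_Data extraction = 6; EF_Data extraction = 6+11 = 17
ES_Statistical analysis = max(EF_Imaging=18, EF_Data extraction=17) = 18; EF_Statistical analysis = 18+9 = 27
Expected project duration μ = 27 days. Critical path: Incubation → Imaging → Statistical analysis.

Backward pass:
LF_Statistical analysis = 27; LS_Statistical analysis = 27−9 = 18
LF_Data extraction = LS_Statistical analysis = 18; LS_Data extraction = 18−11 = 7
LF_Imaging = LS_Statistical analysis = 18; LS_Imaging = 18−12 = 6
LF_Incubation = min(LS_Imaging=6, LS_Data extraction=7) = 6; LS_Incubation = 6−6 = 0
Slack_Data extraction = LS_Data extraction − ES_Data extraction = 7 − 6 = 1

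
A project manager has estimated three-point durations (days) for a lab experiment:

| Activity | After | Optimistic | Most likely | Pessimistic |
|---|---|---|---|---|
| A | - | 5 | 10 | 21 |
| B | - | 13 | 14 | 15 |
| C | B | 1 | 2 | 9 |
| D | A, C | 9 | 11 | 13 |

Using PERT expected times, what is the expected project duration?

te_A = (5 + 4·10 + 21)/6 = 66/6 = 11
te_B = (13 + 4·14 + 15)/6 = 84/6 = 14
te_C = (1 + 4·2 + 9)/6 = 18/6 = 3
te_D = (9 + 4·11 + 13)/6 = 66/6 = 11

Forward pass:
ES_A = 0; EF_A = 11
ES_B = 0; EF_B = 14
ES_C = 14; EF_C = 14+3 = 17
ES_D = max(EF_A=11, EF_C=17) = 17; EF_D = 17+11 = 28
Expected project duration μ = 28 days. Critical path: B → C → D.

28 days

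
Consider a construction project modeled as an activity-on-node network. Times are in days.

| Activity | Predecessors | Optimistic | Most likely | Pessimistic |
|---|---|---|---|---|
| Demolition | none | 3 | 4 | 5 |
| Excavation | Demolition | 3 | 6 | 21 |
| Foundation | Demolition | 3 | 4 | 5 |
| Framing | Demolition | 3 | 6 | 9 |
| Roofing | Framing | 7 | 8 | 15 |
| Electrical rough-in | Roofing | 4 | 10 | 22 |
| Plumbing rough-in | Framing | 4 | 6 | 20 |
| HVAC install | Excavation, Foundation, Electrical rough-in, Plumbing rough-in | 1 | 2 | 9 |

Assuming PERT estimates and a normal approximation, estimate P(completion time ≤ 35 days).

0.706

te_Demolition = (3 + 4·4 + 5)/6 = 24/6 = 4; σ²_Demolition = ((5−3)/6)² = 0.111
te_Excavation = (3 + 4·6 + 21)/6 = 48/6 = 8; σ²_Excavation = ((21−3)/6)² = 9.000
te_Foundation = (3 + 4·4 + 5)/6 = 24/6 = 4; σ²_Foundation = ((5−3)/6)² = 0.111
te_Framing = (3 + 4·6 + 9)/6 = 36/6 = 6; σ²_Framing = ((9−3)/6)² = 1.000
te_Roofing = (7 + 4·8 + 15)/6 = 54/6 = 9; σ²_Roofing = ((15−7)/6)² = 1.778
te_Electrical rough-in = (4 + 4·10 + 22)/6 = 66/6 = 11; σ²_Electrical rough-in = ((22−4)/6)² = 9.000
te_Plumbing rough-in = (4 + 4·6 + 20)/6 = 48/6 = 8; σ²_Plumbing rough-in = ((20−4)/6)² = 7.111
te_HVAC install = (1 + 4·2 + 9)/6 = 18/6 = 3; σ²_HVAC install = ((9−1)/6)² = 1.778

Forward pass:
ES_Demolition = 0; EF_Demolition = 4
ES_Excavation = 4; EF_Excavation = 4+8 = 12
ES_Foundation = 4; EF_Foundation = 4+4 = 8
ES_Framing = 4; EF_Framing = 4+6 = 10
ES_Roofing = 10; EF_Roofing = 10+9 = 19
ES_Electrical rough-in = 19; EF_Electrical rough-in = 19+11 = 30
ES_Plumbing rough-in = 10; EF_Plumbing rough-in = 10+8 = 18
ES_HVAC install = max(EF_Excavation=12, EF_Foundation=8, EF_Electrical rough-in=30, EF_Plumbing rough-in=18) = 30; EF_HVAC install = 30+3 = 33
Expected project duration μ = 33 days. Critical path: Demolition → Framing → Roofing → Electrical rough-in → HVAC install.

Variance along critical path = 0.111 + 1.000 + 1.778 + 9.000 + 1.778 = 13.667; σ = √13.667 = 3.697 days.
Z = (35 − 33) / 3.697 = 0.541
P(T ≤ 35) = Φ(0.541) ≈ 0.706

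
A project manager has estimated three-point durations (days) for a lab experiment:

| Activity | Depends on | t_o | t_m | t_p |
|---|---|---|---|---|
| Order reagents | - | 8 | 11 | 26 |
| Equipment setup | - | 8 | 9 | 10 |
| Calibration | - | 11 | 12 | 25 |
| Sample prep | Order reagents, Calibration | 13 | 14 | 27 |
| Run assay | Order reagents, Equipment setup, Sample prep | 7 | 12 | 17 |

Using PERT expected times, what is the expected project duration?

te_Order reagents = (8 + 4·11 + 26)/6 = 78/6 = 13
te_Equipment setup = (8 + 4·9 + 10)/6 = 54/6 = 9
te_Calibration = (11 + 4·12 + 25)/6 = 84/6 = 14
te_Sample prep = (13 + 4·14 + 27)/6 = 96/6 = 16
te_Run assay = (7 + 4·12 + 17)/6 = 72/6 = 12

Forward pass:
ES_Order reagents = 0; EF_Order reagents = 13
ES_Equipment setup = 0; EF_Equipment setup = 9
ES_Calibration = 0; EF_Calibration = 14
ES_Sample prep = max(EF_Order reagents=13, EF_Calibration=14) = 14; EF_Sample prep = 14+16 = 30
ES_Run assay = max(EF_Order reagents=13, EF_Equipment setup=9, EF_Sample prep=30) = 30; EF_Run assay = 30+12 = 42
Expected project duration μ = 42 days. Critical path: Calibration → Sample prep → Run assay.

42 days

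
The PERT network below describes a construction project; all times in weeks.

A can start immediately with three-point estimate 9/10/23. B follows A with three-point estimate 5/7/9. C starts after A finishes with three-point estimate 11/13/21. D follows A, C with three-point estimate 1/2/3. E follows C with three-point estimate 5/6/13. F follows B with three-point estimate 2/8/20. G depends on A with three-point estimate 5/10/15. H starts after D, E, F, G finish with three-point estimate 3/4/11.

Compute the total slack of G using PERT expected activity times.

te_A = (9 + 4·10 + 23)/6 = 72/6 = 12
te_B = (5 + 4·7 + 9)/6 = 42/6 = 7
te_C = (11 + 4·13 + 21)/6 = 84/6 = 14
te_D = (1 + 4·2 + 3)/6 = 12/6 = 2
te_E = (5 + 4·6 + 13)/6 = 42/6 = 7
te_F = (2 + 4·8 + 20)/6 = 54/6 = 9
te_G = (5 + 4·10 + 15)/6 = 60/6 = 10
te_H = (3 + 4·4 + 11)/6 = 30/6 = 5

Forward pass:
ES_A = 0; EF_A = 12
ES_B = 12; EF_B = 12+7 = 19
ES_C = 12; EF_C = 12+14 = 26
ES_D = max(EF_A=12, EF_C=26) = 26; EF_D = 26+2 = 28
ES_E = 26; EF_E = 26+7 = 33
ES_F = 19; EF_F = 19+9 = 28
ES_G = 12; EF_G = 12+10 = 22
ES_H = max(EF_D=28, EF_E=33, EF_F=28, EF_G=22) = 33; EF_H = 33+5 = 38
Expected project duration μ = 38 weeks. Critical path: A → C → E → H.

Backward pass:
LF_H = 38; LS_H = 38−5 = 33
LF_G = LS_H = 33; LS_G = 33−10 = 23
LF_F = LS_H = 33; LS_F = 33−9 = 24
LF_E = LS_H = 33; LS_E = 33−7 = 26
LF_D = LS_H = 33; LS_D = 33−2 = 31
LF_C = min(LS_D=31, LS_E=26) = 26; LS_C = 26−14 = 12
LF_B = LS_F = 24; LS_B = 24−7 = 17
LF_A = min(LS_B=17, LS_C=12, LS_D=31, LS_G=23) = 12; LS_A = 12−12 = 0
Slack_G = LS_G − ES_G = 23 − 12 = 11

11 weeks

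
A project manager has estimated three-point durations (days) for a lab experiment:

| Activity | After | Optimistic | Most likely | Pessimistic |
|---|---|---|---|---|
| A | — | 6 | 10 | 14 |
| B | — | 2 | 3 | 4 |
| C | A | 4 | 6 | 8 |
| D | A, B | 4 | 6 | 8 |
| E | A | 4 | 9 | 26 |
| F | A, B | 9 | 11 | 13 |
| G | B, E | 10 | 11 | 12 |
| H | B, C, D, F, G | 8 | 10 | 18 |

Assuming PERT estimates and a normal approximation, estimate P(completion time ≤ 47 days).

te_A = (6 + 4·10 + 14)/6 = 60/6 = 10; σ²_A = ((14−6)/6)² = 1.778
te_B = (2 + 4·3 + 4)/6 = 18/6 = 3; σ²_B = ((4−2)/6)² = 0.111
te_C = (4 + 4·6 + 8)/6 = 36/6 = 6; σ²_C = ((8−4)/6)² = 0.444
te_D = (4 + 4·6 + 8)/6 = 36/6 = 6; σ²_D = ((8−4)/6)² = 0.444
te_E = (4 + 4·9 + 26)/6 = 66/6 = 11; σ²_E = ((26−4)/6)² = 13.444
te_F = (9 + 4·11 + 13)/6 = 66/6 = 11; σ²_F = ((13−9)/6)² = 0.444
te_G = (10 + 4·11 + 12)/6 = 66/6 = 11; σ²_G = ((12−10)/6)² = 0.111
te_H = (8 + 4·10 + 18)/6 = 66/6 = 11; σ²_H = ((18−8)/6)² = 2.778

Forward pass:
ES_A = 0; EF_A = 10
ES_B = 0; EF_B = 3
ES_C = 10; EF_C = 10+6 = 16
ES_D = max(EF_A=10, EF_B=3) = 10; EF_D = 10+6 = 16
ES_E = 10; EF_E = 10+11 = 21
ES_F = max(EF_A=10, EF_B=3) = 10; EF_F = 10+11 = 21
ES_G = max(EF_B=3, EF_E=21) = 21; EF_G = 21+11 = 32
ES_H = max(EF_B=3, EF_C=16, EF_D=16, EF_F=21, EF_G=32) = 32; EF_H = 32+11 = 43
Expected project duration μ = 43 days. Critical path: A → E → G → H.

Variance along critical path = 1.778 + 13.444 + 0.111 + 2.778 = 18.111; σ = √18.111 = 4.256 days.
Z = (47 − 43) / 4.256 = 0.940
P(T ≤ 47) = Φ(0.940) ≈ 0.826

0.826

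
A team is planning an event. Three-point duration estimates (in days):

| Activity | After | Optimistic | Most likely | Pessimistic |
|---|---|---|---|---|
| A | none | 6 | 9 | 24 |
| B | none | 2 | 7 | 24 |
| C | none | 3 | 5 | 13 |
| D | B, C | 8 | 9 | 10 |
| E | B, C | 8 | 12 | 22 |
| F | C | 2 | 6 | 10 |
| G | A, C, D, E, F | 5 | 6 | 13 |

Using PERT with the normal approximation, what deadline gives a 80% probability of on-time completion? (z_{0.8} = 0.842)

32.8 days

te_A = (6 + 4·9 + 24)/6 = 66/6 = 11; σ²_A = ((24−6)/6)² = 9.000
te_B = (2 + 4·7 + 24)/6 = 54/6 = 9; σ²_B = ((24−2)/6)² = 13.444
te_C = (3 + 4·5 + 13)/6 = 36/6 = 6; σ²_C = ((13−3)/6)² = 2.778
te_D = (8 + 4·9 + 10)/6 = 54/6 = 9; σ²_D = ((10−8)/6)² = 0.111
te_E = (8 + 4·12 + 22)/6 = 78/6 = 13; σ²_E = ((22−8)/6)² = 5.444
te_F = (2 + 4·6 + 10)/6 = 36/6 = 6; σ²_F = ((10−2)/6)² = 1.778
te_G = (5 + 4·6 + 13)/6 = 42/6 = 7; σ²_G = ((13−5)/6)² = 1.778

Forward pass:
ES_A = 0; EF_A = 11
ES_B = 0; EF_B = 9
ES_C = 0; EF_C = 6
ES_D = max(EF_B=9, EF_C=6) = 9; EF_D = 9+9 = 18
ES_E = max(EF_B=9, EF_C=6) = 9; EF_E = 9+13 = 22
ES_F = 6; EF_F = 6+6 = 12
ES_G = max(EF_A=11, EF_C=6, EF_D=18, EF_E=22, EF_F=12) = 22; EF_G = 22+7 = 29
Expected project duration μ = 29 days. Critical path: B → E → G.

Variance along critical path = 13.444 + 5.444 + 1.778 = 20.667; σ = 4.546 days.
D = μ + z·σ = 29 + 0.842·4.546 = 32.8 days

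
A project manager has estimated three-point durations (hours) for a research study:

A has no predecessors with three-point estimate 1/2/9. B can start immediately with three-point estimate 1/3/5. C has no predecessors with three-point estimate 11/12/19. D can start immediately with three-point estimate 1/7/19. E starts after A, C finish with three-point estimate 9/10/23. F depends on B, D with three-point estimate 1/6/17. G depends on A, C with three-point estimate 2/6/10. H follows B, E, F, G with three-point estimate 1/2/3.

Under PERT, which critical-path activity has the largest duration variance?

E

te_A = (1 + 4·2 + 9)/6 = 18/6 = 3; σ²_A = ((9−1)/6)² = 1.778
te_B = (1 + 4·3 + 5)/6 = 18/6 = 3; σ²_B = ((5−1)/6)² = 0.444
te_C = (11 + 4·12 + 19)/6 = 78/6 = 13; σ²_C = ((19−11)/6)² = 1.778
te_D = (1 + 4·7 + 19)/6 = 48/6 = 8; σ²_D = ((19−1)/6)² = 9.000
te_E = (9 + 4·10 + 23)/6 = 72/6 = 12; σ²_E = ((23−9)/6)² = 5.444
te_F = (1 + 4·6 + 17)/6 = 42/6 = 7; σ²_F = ((17−1)/6)² = 7.111
te_G = (2 + 4·6 + 10)/6 = 36/6 = 6; σ²_G = ((10−2)/6)² = 1.778
te_H = (1 + 4·2 + 3)/6 = 12/6 = 2; σ²_H = ((3−1)/6)² = 0.111

Forward pass:
ES_A = 0; EF_A = 3
ES_B = 0; EF_B = 3
ES_C = 0; EF_C = 13
ES_D = 0; EF_D = 8
ES_E = max(EF_A=3, EF_C=13) = 13; EF_E = 13+12 = 25
ES_F = max(EF_B=3, EF_D=8) = 8; EF_F = 8+7 = 15
ES_G = max(EF_A=3, EF_C=13) = 13; EF_G = 13+6 = 19
ES_H = max(EF_B=3, EF_E=25, EF_F=15, EF_G=19) = 25; EF_H = 25+2 = 27
Expected project duration μ = 27 hours. Critical path: C → E → H.

Variances on critical path: σ²_C=1.778, σ²_E=5.444, σ²_H=0.111.
Largest is σ²_E = 5.444.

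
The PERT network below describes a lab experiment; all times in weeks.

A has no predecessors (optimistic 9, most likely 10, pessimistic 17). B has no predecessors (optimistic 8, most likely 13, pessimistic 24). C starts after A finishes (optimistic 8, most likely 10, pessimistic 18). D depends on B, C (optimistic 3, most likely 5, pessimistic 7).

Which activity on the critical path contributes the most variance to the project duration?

te_A = (9 + 4·10 + 17)/6 = 66/6 = 11; σ²_A = ((17−9)/6)² = 1.778
te_B = (8 + 4·13 + 24)/6 = 84/6 = 14; σ²_B = ((24−8)/6)² = 7.111
te_C = (8 + 4·10 + 18)/6 = 66/6 = 11; σ²_C = ((18−8)/6)² = 2.778
te_D = (3 + 4·5 + 7)/6 = 30/6 = 5; σ²_D = ((7−3)/6)² = 0.444

Forward pass:
ES_A = 0; EF_A = 11
ES_B = 0; EF_B = 14
ES_C = 11; EF_C = 11+11 = 22
ES_D = max(EF_B=14, EF_C=22) = 22; EF_D = 22+5 = 27
Expected project duration μ = 27 weeks. Critical path: A → C → D.

Variances on critical path: σ²_A=1.778, σ²_C=2.778, σ²_D=0.444.
Largest is σ²_C = 2.778.

C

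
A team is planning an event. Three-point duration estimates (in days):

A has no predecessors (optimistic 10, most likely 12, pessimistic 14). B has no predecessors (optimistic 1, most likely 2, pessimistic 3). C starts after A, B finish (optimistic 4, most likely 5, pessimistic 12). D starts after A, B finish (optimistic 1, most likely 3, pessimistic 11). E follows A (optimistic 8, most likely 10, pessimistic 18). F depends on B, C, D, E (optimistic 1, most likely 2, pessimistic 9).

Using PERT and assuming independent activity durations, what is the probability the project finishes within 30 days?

0.963

te_A = (10 + 4·12 + 14)/6 = 72/6 = 12; σ²_A = ((14−10)/6)² = 0.444
te_B = (1 + 4·2 + 3)/6 = 12/6 = 2; σ²_B = ((3−1)/6)² = 0.111
te_C = (4 + 4·5 + 12)/6 = 36/6 = 6; σ²_C = ((12−4)/6)² = 1.778
te_D = (1 + 4·3 + 11)/6 = 24/6 = 4; σ²_D = ((11−1)/6)² = 2.778
te_E = (8 + 4·10 + 18)/6 = 66/6 = 11; σ²_E = ((18−8)/6)² = 2.778
te_F = (1 + 4·2 + 9)/6 = 18/6 = 3; σ²_F = ((9−1)/6)² = 1.778

Forward pass:
ES_A = 0; EF_A = 12
ES_B = 0; EF_B = 2
ES_C = max(EF_A=12, EF_B=2) = 12; EF_C = 12+6 = 18
ES_D = max(EF_A=12, EF_B=2) = 12; EF_D = 12+4 = 16
ES_E = 12; EF_E = 12+11 = 23
ES_F = max(EF_B=2, EF_C=18, EF_D=16, EF_E=23) = 23; EF_F = 23+3 = 26
Expected project duration μ = 26 days. Critical path: A → E → F.

Variance along critical path = 0.444 + 2.778 + 1.778 = 5.000; σ = √5.000 = 2.236 days.
Z = (30 − 26) / 2.236 = 1.789
P(T ≤ 30) = Φ(1.789) ≈ 0.963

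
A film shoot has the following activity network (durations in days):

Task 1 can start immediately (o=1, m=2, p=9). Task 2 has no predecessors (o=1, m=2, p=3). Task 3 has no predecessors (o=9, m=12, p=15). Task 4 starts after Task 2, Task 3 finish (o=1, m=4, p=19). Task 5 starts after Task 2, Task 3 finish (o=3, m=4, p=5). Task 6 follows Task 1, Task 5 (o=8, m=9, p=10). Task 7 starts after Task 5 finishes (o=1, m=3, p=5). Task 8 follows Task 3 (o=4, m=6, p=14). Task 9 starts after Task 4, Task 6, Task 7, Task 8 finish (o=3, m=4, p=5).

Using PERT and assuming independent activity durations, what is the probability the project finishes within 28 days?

0.193

te_Task 1 = (1 + 4·2 + 9)/6 = 18/6 = 3; σ²_Task 1 = ((9−1)/6)² = 1.778
te_Task 2 = (1 + 4·2 + 3)/6 = 12/6 = 2; σ²_Task 2 = ((3−1)/6)² = 0.111
te_Task 3 = (9 + 4·12 + 15)/6 = 72/6 = 12; σ²_Task 3 = ((15−9)/6)² = 1.000
te_Task 4 = (1 + 4·4 + 19)/6 = 36/6 = 6; σ²_Task 4 = ((19−1)/6)² = 9.000
te_Task 5 = (3 + 4·4 + 5)/6 = 24/6 = 4; σ²_Task 5 = ((5−3)/6)² = 0.111
te_Task 6 = (8 + 4·9 + 10)/6 = 54/6 = 9; σ²_Task 6 = ((10−8)/6)² = 0.111
te_Task 7 = (1 + 4·3 + 5)/6 = 18/6 = 3; σ²_Task 7 = ((5−1)/6)² = 0.444
te_Task 8 = (4 + 4·6 + 14)/6 = 42/6 = 7; σ²_Task 8 = ((14−4)/6)² = 2.778
te_Task 9 = (3 + 4·4 + 5)/6 = 24/6 = 4; σ²_Task 9 = ((5−3)/6)² = 0.111

Forward pass:
ES_Task 1 = 0; EF_Task 1 = 3
ES_Task 2 = 0; EF_Task 2 = 2
ES_Task 3 = 0; EF_Task 3 = 12
ES_Task 4 = max(EF_Task 2=2, EF_Task 3=12) = 12; EF_Task 4 = 12+6 = 18
ES_Task 5 = max(EF_Task 2=2, EF_Task 3=12) = 12; EF_Task 5 = 12+4 = 16
ES_Task 6 = max(EF_Task 1=3, EF_Task 5=16) = 16; EF_Task 6 = 16+9 = 25
ES_Task 7 = 16; EF_Task 7 = 16+3 = 19
ES_Task 8 = 12; EF_Task 8 = 12+7 = 19
ES_Task 9 = max(EF_Task 4=18, EF_Task 6=25, EF_Task 7=19, EF_Task 8=19) = 25; EF_Task 9 = 25+4 = 29
Expected project duration μ = 29 days. Critical path: Task 3 → Task 5 → Task 6 → Task 9.

Variance along critical path = 1.000 + 0.111 + 0.111 + 0.111 = 1.333; σ = √1.333 = 1.155 days.
Z = (28 − 29) / 1.155 = -0.866
P(T ≤ 28) = Φ(-0.866) ≈ 0.193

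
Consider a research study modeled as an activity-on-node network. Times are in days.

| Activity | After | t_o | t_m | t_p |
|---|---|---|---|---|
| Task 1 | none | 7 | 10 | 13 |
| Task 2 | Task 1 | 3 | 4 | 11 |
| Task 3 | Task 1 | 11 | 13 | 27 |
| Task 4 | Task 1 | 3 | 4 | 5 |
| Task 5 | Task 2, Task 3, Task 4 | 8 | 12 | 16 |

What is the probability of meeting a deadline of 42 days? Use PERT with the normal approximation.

0.944

te_Task 1 = (7 + 4·10 + 13)/6 = 60/6 = 10; σ²_Task 1 = ((13−7)/6)² = 1.000
te_Task 2 = (3 + 4·4 + 11)/6 = 30/6 = 5; σ²_Task 2 = ((11−3)/6)² = 1.778
te_Task 3 = (11 + 4·13 + 27)/6 = 90/6 = 15; σ²_Task 3 = ((27−11)/6)² = 7.111
te_Task 4 = (3 + 4·4 + 5)/6 = 24/6 = 4; σ²_Task 4 = ((5−3)/6)² = 0.111
te_Task 5 = (8 + 4·12 + 16)/6 = 72/6 = 12; σ²_Task 5 = ((16−8)/6)² = 1.778

Forward pass:
ES_Task 1 = 0; EF_Task 1 = 10
ES_Task 2 = 10; EF_Task 2 = 10+5 = 15
ES_Task 3 = 10; EF_Task 3 = 10+15 = 25
ES_Task 4 = 10; EF_Task 4 = 10+4 = 14
ES_Task 5 = max(EF_Task 2=15, EF_Task 3=25, EF_Task 4=14) = 25; EF_Task 5 = 25+12 = 37
Expected project duration μ = 37 days. Critical path: Task 1 → Task 3 → Task 5.

Variance along critical path = 1.000 + 7.111 + 1.778 = 9.889; σ = √9.889 = 3.145 days.
Z = (42 − 37) / 3.145 = 1.590
P(T ≤ 42) = Φ(1.590) ≈ 0.944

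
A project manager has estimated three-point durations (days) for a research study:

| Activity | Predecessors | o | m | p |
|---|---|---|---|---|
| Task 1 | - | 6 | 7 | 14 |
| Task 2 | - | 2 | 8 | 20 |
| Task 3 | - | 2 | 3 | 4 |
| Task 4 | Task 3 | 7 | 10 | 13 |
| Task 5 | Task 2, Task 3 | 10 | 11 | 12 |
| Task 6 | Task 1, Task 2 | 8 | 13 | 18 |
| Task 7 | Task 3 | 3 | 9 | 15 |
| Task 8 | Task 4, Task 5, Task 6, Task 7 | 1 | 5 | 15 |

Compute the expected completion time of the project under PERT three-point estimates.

28 days

te_Task 1 = (6 + 4·7 + 14)/6 = 48/6 = 8
te_Task 2 = (2 + 4·8 + 20)/6 = 54/6 = 9
te_Task 3 = (2 + 4·3 + 4)/6 = 18/6 = 3
te_Task 4 = (7 + 4·10 + 13)/6 = 60/6 = 10
te_Task 5 = (10 + 4·11 + 12)/6 = 66/6 = 11
te_Task 6 = (8 + 4·13 + 18)/6 = 78/6 = 13
te_Task 7 = (3 + 4·9 + 15)/6 = 54/6 = 9
te_Task 8 = (1 + 4·5 + 15)/6 = 36/6 = 6

Forward pass:
ES_Task 1 = 0; EF_Task 1 = 8
ES_Task 2 = 0; EF_Task 2 = 9
ES_Task 3 = 0; EF_Task 3 = 3
ES_Task 4 = 3; EF_Task 4 = 3+10 = 13
ES_Task 5 = max(EF_Task 2=9, EF_Task 3=3) = 9; EF_Task 5 = 9+11 = 20
ES_Task 6 = max(EF_Task 1=8, EF_Task 2=9) = 9; EF_Task 6 = 9+13 = 22
ES_Task 7 = 3; EF_Task 7 = 3+9 = 12
ES_Task 8 = max(EF_Task 4=13, EF_Task 5=20, EF_Task 6=22, EF_Task 7=12) = 22; EF_Task 8 = 22+6 = 28
Expected project duration μ = 28 days. Critical path: Task 2 → Task 6 → Task 8.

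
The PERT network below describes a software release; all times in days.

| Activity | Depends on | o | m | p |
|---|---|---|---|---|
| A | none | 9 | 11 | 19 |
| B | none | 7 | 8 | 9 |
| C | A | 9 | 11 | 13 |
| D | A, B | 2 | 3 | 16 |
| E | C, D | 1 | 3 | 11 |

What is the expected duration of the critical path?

27 days

te_A = (9 + 4·11 + 19)/6 = 72/6 = 12
te_B = (7 + 4·8 + 9)/6 = 48/6 = 8
te_C = (9 + 4·11 + 13)/6 = 66/6 = 11
te_D = (2 + 4·3 + 16)/6 = 30/6 = 5
te_E = (1 + 4·3 + 11)/6 = 24/6 = 4

Forward pass:
ES_A = 0; EF_A = 12
ES_B = 0; EF_B = 8
ES_C = 12; EF_C = 12+11 = 23
ES_D = max(EF_A=12, EF_B=8) = 12; EF_D = 12+5 = 17
ES_E = max(EF_C=23, EF_D=17) = 23; EF_E = 23+4 = 27
Expected project duration μ = 27 days. Critical path: A → C → E.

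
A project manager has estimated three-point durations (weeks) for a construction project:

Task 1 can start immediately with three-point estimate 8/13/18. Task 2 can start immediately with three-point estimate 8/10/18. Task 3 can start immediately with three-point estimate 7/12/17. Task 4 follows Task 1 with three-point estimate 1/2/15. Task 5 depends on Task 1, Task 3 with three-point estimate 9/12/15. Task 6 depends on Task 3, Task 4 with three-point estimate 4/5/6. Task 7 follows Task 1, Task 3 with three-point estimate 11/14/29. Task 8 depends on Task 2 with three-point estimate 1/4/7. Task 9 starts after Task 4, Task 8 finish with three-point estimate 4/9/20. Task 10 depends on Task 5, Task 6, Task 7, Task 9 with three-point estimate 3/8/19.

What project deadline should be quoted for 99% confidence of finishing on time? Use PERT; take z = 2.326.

te_Task 1 = (8 + 4·13 + 18)/6 = 78/6 = 13; σ²_Task 1 = ((18−8)/6)² = 2.778
te_Task 2 = (8 + 4·10 + 18)/6 = 66/6 = 11; σ²_Task 2 = ((18−8)/6)² = 2.778
te_Task 3 = (7 + 4·12 + 17)/6 = 72/6 = 12; σ²_Task 3 = ((17−7)/6)² = 2.778
te_Task 4 = (1 + 4·2 + 15)/6 = 24/6 = 4; σ²_Task 4 = ((15−1)/6)² = 5.444
te_Task 5 = (9 + 4·12 + 15)/6 = 72/6 = 12; σ²_Task 5 = ((15−9)/6)² = 1.000
te_Task 6 = (4 + 4·5 + 6)/6 = 30/6 = 5; σ²_Task 6 = ((6−4)/6)² = 0.111
te_Task 7 = (11 + 4·14 + 29)/6 = 96/6 = 16; σ²_Task 7 = ((29−11)/6)² = 9.000
te_Task 8 = (1 + 4·4 + 7)/6 = 24/6 = 4; σ²_Task 8 = ((7−1)/6)² = 1.000
te_Task 9 = (4 + 4·9 + 20)/6 = 60/6 = 10; σ²_Task 9 = ((20−4)/6)² = 7.111
te_Task 10 = (3 + 4·8 + 19)/6 = 54/6 = 9; σ²_Task 10 = ((19−3)/6)² = 7.111

Forward pass:
ES_Task 1 = 0; EF_Task 1 = 13
ES_Task 2 = 0; EF_Task 2 = 11
ES_Task 3 = 0; EF_Task 3 = 12
ES_Task 4 = 13; EF_Task 4 = 13+4 = 17
ES_Task 5 = max(EF_Task 1=13, EF_Task 3=12) = 13; EF_Task 5 = 13+12 = 25
ES_Task 6 = max(EF_Task 3=12, EF_Task 4=17) = 17; EF_Task 6 = 17+5 = 22
ES_Task 7 = max(EF_Task 1=13, EF_Task 3=12) = 13; EF_Task 7 = 13+16 = 29
ES_Task 8 = 11; EF_Task 8 = 11+4 = 15
ES_Task 9 = max(EF_Task 4=17, EF_Task 8=15) = 17; EF_Task 9 = 17+10 = 27
ES_Task 10 = max(EF_Task 5=25, EF_Task 6=22, EF_Task 7=29, EF_Task 9=27) = 29; EF_Task 10 = 29+9 = 38
Expected project duration μ = 38 weeks. Critical path: Task 1 → Task 7 → Task 10.

Variance along critical path = 2.778 + 9.000 + 7.111 = 18.889; σ = 4.346 weeks.
D = μ + z·σ = 38 + 2.326·4.346 = 48.1 weeks

48.1 weeks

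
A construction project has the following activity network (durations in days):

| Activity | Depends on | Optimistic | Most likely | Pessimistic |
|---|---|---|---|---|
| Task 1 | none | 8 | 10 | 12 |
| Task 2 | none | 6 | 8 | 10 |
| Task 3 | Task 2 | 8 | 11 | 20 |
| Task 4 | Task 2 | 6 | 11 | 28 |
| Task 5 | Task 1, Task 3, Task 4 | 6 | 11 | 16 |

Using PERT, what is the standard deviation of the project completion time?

te_Task 1 = (8 + 4·10 + 12)/6 = 60/6 = 10; σ²_Task 1 = ((12−8)/6)² = 0.444
te_Task 2 = (6 + 4·8 + 10)/6 = 48/6 = 8; σ²_Task 2 = ((10−6)/6)² = 0.444
te_Task 3 = (8 + 4·11 + 20)/6 = 72/6 = 12; σ²_Task 3 = ((20−8)/6)² = 4.000
te_Task 4 = (6 + 4·11 + 28)/6 = 78/6 = 13; σ²_Task 4 = ((28−6)/6)² = 13.444
te_Task 5 = (6 + 4·11 + 16)/6 = 66/6 = 11; σ²_Task 5 = ((16−6)/6)² = 2.778

Forward pass:
ES_Task 1 = 0; EF_Task 1 = 10
ES_Task 2 = 0; EF_Task 2 = 8
ES_Task 3 = 8; EF_Task 3 = 8+12 = 20
ES_Task 4 = 8; EF_Task 4 = 8+13 = 21
ES_Task 5 = max(EF_Task 1=10, EF_Task 3=20, EF_Task 4=21) = 21; EF_Task 5 = 21+11 = 32
Expected project duration μ = 32 days. Critical path: Task 2 → Task 4 → Task 5.

Variance along critical path = 0.444 + 13.444 + 2.778 = 16.667
σ = √16.667 = 4.082 days

4.08 days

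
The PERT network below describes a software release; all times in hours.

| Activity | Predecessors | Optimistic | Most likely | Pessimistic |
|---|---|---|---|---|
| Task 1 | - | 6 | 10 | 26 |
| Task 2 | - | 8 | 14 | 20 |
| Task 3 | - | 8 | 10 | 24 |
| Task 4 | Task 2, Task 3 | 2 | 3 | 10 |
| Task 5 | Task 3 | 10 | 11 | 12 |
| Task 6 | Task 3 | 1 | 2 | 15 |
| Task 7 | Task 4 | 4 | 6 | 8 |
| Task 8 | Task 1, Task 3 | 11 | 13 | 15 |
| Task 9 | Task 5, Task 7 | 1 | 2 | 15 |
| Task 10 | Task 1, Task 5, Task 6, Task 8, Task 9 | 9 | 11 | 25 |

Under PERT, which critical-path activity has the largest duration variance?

te_Task 1 = (6 + 4·10 + 26)/6 = 72/6 = 12; σ²_Task 1 = ((26−6)/6)² = 11.111
te_Task 2 = (8 + 4·14 + 20)/6 = 84/6 = 14; σ²_Task 2 = ((20−8)/6)² = 4.000
te_Task 3 = (8 + 4·10 + 24)/6 = 72/6 = 12; σ²_Task 3 = ((24−8)/6)² = 7.111
te_Task 4 = (2 + 4·3 + 10)/6 = 24/6 = 4; σ²_Task 4 = ((10−2)/6)² = 1.778
te_Task 5 = (10 + 4·11 + 12)/6 = 66/6 = 11; σ²_Task 5 = ((12−10)/6)² = 0.111
te_Task 6 = (1 + 4·2 + 15)/6 = 24/6 = 4; σ²_Task 6 = ((15−1)/6)² = 5.444
te_Task 7 = (4 + 4·6 + 8)/6 = 36/6 = 6; σ²_Task 7 = ((8−4)/6)² = 0.444
te_Task 8 = (11 + 4·13 + 15)/6 = 78/6 = 13; σ²_Task 8 = ((15−11)/6)² = 0.444
te_Task 9 = (1 + 4·2 + 15)/6 = 24/6 = 4; σ²_Task 9 = ((15−1)/6)² = 5.444
te_Task 10 = (9 + 4·11 + 25)/6 = 78/6 = 13; σ²_Task 10 = ((25−9)/6)² = 7.111

Forward pass:
ES_Task 1 = 0; EF_Task 1 = 12
ES_Task 2 = 0; EF_Task 2 = 14
ES_Task 3 = 0; EF_Task 3 = 12
ES_Task 4 = max(EF_Task 2=14, EF_Task 3=12) = 14; EF_Task 4 = 14+4 = 18
ES_Task 5 = 12; EF_Task 5 = 12+11 = 23
ES_Task 6 = 12; EF_Task 6 = 12+4 = 16
ES_Task 7 = 18; EF_Task 7 = 18+6 = 24
ES_Task 8 = max(EF_Task 1=12, EF_Task 3=12) = 12; EF_Task 8 = 12+13 = 25
ES_Task 9 = max(EF_Task 5=23, EF_Task 7=24) = 24; EF_Task 9 = 24+4 = 28
ES_Task 10 = max(EF_Task 1=12, EF_Task 5=23, EF_Task 6=16, EF_Task 8=25, EF_Task 9=28) = 28; EF_Task 10 = 28+13 = 41
Expected project duration μ = 41 hours. Critical path: Task 2 → Task 4 → Task 7 → Task 9 → Task 10.

Variances on critical path: σ²_Task 2=4.000, σ²_Task 4=1.778, σ²_Task 7=0.444, σ²_Task 9=5.444, σ²_Task 10=7.111.
Largest is σ²_Task 10 = 7.111.

Task 10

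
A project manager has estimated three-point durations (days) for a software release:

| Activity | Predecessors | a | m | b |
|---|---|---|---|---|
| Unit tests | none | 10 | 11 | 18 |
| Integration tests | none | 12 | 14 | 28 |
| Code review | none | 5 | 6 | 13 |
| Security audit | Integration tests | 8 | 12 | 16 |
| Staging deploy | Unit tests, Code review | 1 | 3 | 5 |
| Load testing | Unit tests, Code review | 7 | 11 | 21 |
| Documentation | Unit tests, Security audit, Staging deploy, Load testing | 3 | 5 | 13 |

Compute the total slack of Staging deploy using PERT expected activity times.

13 days

te_Unit tests = (10 + 4·11 + 18)/6 = 72/6 = 12
te_Integration tests = (12 + 4·14 + 28)/6 = 96/6 = 16
te_Code review = (5 + 4·6 + 13)/6 = 42/6 = 7
te_Security audit = (8 + 4·12 + 16)/6 = 72/6 = 12
te_Staging deploy = (1 + 4·3 + 5)/6 = 18/6 = 3
te_Load testing = (7 + 4·11 + 21)/6 = 72/6 = 12
te_Documentation = (3 + 4·5 + 13)/6 = 36/6 = 6

Forward pass:
ES_Unit tests = 0; EF_Unit tests = 12
ES_Integration tests = 0; EF_Integration tests = 16
ES_Code review = 0; EF_Code review = 7
ES_Security audit = 16; EF_Security audit = 16+12 = 28
ES_Staging deploy = max(EF_Unit tests=12, EF_Code review=7) = 12; EF_Staging deploy = 12+3 = 15
ES_Load testing = max(EF_Unit tests=12, EF_Code review=7) = 12; EF_Load testing = 12+12 = 24
ES_Documentation = max(EF_Unit tests=12, EF_Security audit=28, EF_Staging deploy=15, EF_Load testing=24) = 28; EF_Documentation = 28+6 = 34
Expected project duration μ = 34 days. Critical path: Integration tests → Security audit → Documentation.

Backward pass:
LF_Documentation = 34; LS_Documentation = 34−6 = 28
LF_Load testing = LS_Documentation = 28; LS_Load testing = 28−12 = 16
LF_Staging deploy = LS_Documentation = 28; LS_Staging deploy = 28−3 = 25
LF_Security audit = LS_Documentation = 28; LS_Security audit = 28−12 = 16
LF_Code review = min(LS_Staging deploy=25, LS_Load testing=16) = 16; LS_Code review = 16−7 = 9
LF_Integration tests = LS_Security audit = 16; LS_Integration tests = 16−16 = 0
LF_Unit tests = min(LS_Staging deploy=25, LS_Load testing=16, LS_Documentation=28) = 16; LS_Unit tests = 16−12 = 4
Slack_Staging deploy = LS_Staging deploy − ES_Staging deploy = 25 − 12 = 13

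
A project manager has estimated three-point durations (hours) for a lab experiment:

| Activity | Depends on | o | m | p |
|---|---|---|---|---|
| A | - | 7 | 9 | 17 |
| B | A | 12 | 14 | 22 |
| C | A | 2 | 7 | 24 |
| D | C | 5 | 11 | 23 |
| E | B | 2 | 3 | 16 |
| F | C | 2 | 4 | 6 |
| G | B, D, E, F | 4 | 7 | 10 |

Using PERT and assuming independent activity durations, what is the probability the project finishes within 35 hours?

te_A = (7 + 4·9 + 17)/6 = 60/6 = 10; σ²_A = ((17−7)/6)² = 2.778
te_B = (12 + 4·14 + 22)/6 = 90/6 = 15; σ²_B = ((22−12)/6)² = 2.778
te_C = (2 + 4·7 + 24)/6 = 54/6 = 9; σ²_C = ((24−2)/6)² = 13.444
te_D = (5 + 4·11 + 23)/6 = 72/6 = 12; σ²_D = ((23−5)/6)² = 9.000
te_E = (2 + 4·3 + 16)/6 = 30/6 = 5; σ²_E = ((16−2)/6)² = 5.444
te_F = (2 + 4·4 + 6)/6 = 24/6 = 4; σ²_F = ((6−2)/6)² = 0.444
te_G = (4 + 4·7 + 10)/6 = 42/6 = 7; σ²_G = ((10−4)/6)² = 1.000

Forward pass:
ES_A = 0; EF_A = 10
ES_B = 10; EF_B = 10+15 = 25
ES_C = 10; EF_C = 10+9 = 19
ES_D = 19; EF_D = 19+12 = 31
ES_E = 25; EF_E = 25+5 = 30
ES_F = 19; EF_F = 19+4 = 23
ES_G = max(EF_B=25, EF_D=31, EF_E=30, EF_F=23) = 31; EF_G = 31+7 = 38
Expected project duration μ = 38 hours. Critical path: A → C → D → G.

Variance along critical path = 2.778 + 13.444 + 9.000 + 1.000 = 26.222; σ = √26.222 = 5.121 hours.
Z = (35 − 38) / 5.121 = -0.586
P(T ≤ 35) = Φ(-0.586) ≈ 0.279

0.279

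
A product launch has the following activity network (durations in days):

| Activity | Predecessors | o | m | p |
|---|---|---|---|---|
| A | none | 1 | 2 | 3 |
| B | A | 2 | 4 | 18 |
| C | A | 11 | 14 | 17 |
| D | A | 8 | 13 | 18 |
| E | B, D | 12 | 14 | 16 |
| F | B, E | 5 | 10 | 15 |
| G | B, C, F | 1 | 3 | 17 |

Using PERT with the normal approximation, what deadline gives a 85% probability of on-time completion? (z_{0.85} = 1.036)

te_A = (1 + 4·2 + 3)/6 = 12/6 = 2; σ²_A = ((3−1)/6)² = 0.111
te_B = (2 + 4·4 + 18)/6 = 36/6 = 6; σ²_B = ((18−2)/6)² = 7.111
te_C = (11 + 4·14 + 17)/6 = 84/6 = 14; σ²_C = ((17−11)/6)² = 1.000
te_D = (8 + 4·13 + 18)/6 = 78/6 = 13; σ²_D = ((18−8)/6)² = 2.778
te_E = (12 + 4·14 + 16)/6 = 84/6 = 14; σ²_E = ((16−12)/6)² = 0.444
te_F = (5 + 4·10 + 15)/6 = 60/6 = 10; σ²_F = ((15−5)/6)² = 2.778
te_G = (1 + 4·3 + 17)/6 = 30/6 = 5; σ²_G = ((17−1)/6)² = 7.111

Forward pass:
ES_A = 0; EF_A = 2
ES_B = 2; EF_B = 2+6 = 8
ES_C = 2; EF_C = 2+14 = 16
ES_D = 2; EF_D = 2+13 = 15
ES_E = max(EF_B=8, EF_D=15) = 15; EF_E = 15+14 = 29
ES_F = max(EF_B=8, EF_E=29) = 29; EF_F = 29+10 = 39
ES_G = max(EF_B=8, EF_C=16, EF_F=39) = 39; EF_G = 39+5 = 44
Expected project duration μ = 44 days. Critical path: A → D → E → F → G.

Variance along critical path = 0.111 + 2.778 + 0.444 + 2.778 + 7.111 = 13.222; σ = 3.636 days.
D = μ + z·σ = 44 + 1.036·3.636 = 47.8 days

47.8 days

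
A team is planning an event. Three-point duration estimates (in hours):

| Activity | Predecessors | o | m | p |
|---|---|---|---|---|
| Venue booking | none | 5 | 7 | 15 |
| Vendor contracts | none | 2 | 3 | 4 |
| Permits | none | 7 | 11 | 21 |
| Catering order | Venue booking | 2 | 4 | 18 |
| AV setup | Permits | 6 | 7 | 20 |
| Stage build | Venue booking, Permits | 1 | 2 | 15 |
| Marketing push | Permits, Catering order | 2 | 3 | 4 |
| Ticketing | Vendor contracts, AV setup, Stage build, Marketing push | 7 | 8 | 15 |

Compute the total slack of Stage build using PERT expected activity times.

te_Venue booking = (5 + 4·7 + 15)/6 = 48/6 = 8
te_Vendor contracts = (2 + 4·3 + 4)/6 = 18/6 = 3
te_Permits = (7 + 4·11 + 21)/6 = 72/6 = 12
te_Catering order = (2 + 4·4 + 18)/6 = 36/6 = 6
te_AV setup = (6 + 4·7 + 20)/6 = 54/6 = 9
te_Stage build = (1 + 4·2 + 15)/6 = 24/6 = 4
te_Marketing push = (2 + 4·3 + 4)/6 = 18/6 = 3
te_Ticketing = (7 + 4·8 + 15)/6 = 54/6 = 9

Forward pass:
ES_Venue booking = 0; EF_Venue booking = 8
ES_Vendor contracts = 0; EF_Vendor contracts = 3
ES_Permits = 0; EF_Permits = 12
ES_Catering order = 8; EF_Catering order = 8+6 = 14
ES_AV setup = 12; EF_AV setup = 12+9 = 21
ES_Stage build = max(EF_Venue booking=8, EF_Permits=12) = 12; EF_Stage build = 12+4 = 16
ES_Marketing push = max(EF_Permits=12, EF_Catering order=14) = 14; EF_Marketing push = 14+3 = 17
ES_Ticketing = max(EF_Vendor contracts=3, EF_AV setup=21, EF_Stage build=16, EF_Marketing push=17) = 21; EF_Ticketing = 21+9 = 30
Expected project duration μ = 30 hours. Critical path: Permits → AV setup → Ticketing.

Backward pass:
LF_Ticketing = 30; LS_Ticketing = 30−9 = 21
LF_Marketing push = LS_Ticketing = 21; LS_Marketing push = 21−3 = 18
LF_Stage build = LS_Ticketing = 21; LS_Stage build = 21−4 = 17
LF_AV setup = LS_Ticketing = 21; LS_AV setup = 21−9 = 12
LF_Catering order = LS_Marketing push = 18; LS_Catering order = 18−6 = 12
LF_Permits = min(LS_AV setup=12, LS_Stage build=17, LS_Marketing push=18) = 12; LS_Permits = 12−12 = 0
LF_Vendor contracts = LS_Ticketing = 21; LS_Vendor contracts = 21−3 = 18
LF_Venue booking = min(LS_Catering order=12, LS_Stage build=17) = 12; LS_Venue booking = 12−8 = 4
Slack_Stage build = LS_Stage build − ES_Stage build = 17 − 12 = 5

5 hours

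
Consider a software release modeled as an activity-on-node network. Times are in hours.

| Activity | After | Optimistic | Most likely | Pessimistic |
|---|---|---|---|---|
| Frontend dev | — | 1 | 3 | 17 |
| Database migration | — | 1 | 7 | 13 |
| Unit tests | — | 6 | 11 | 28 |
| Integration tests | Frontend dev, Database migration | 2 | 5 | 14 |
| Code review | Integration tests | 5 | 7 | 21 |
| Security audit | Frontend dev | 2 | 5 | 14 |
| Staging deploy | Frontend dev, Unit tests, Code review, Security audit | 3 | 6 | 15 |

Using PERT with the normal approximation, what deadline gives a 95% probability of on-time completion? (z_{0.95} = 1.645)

te_Frontend dev = (1 + 4·3 + 17)/6 = 30/6 = 5; σ²_Frontend dev = ((17−1)/6)² = 7.111
te_Database migration = (1 + 4·7 + 13)/6 = 42/6 = 7; σ²_Database migration = ((13−1)/6)² = 4.000
te_Unit tests = (6 + 4·11 + 28)/6 = 78/6 = 13; σ²_Unit tests = ((28−6)/6)² = 13.444
te_Integration tests = (2 + 4·5 + 14)/6 = 36/6 = 6; σ²_Integration tests = ((14−2)/6)² = 4.000
te_Code review = (5 + 4·7 + 21)/6 = 54/6 = 9; σ²_Code review = ((21−5)/6)² = 7.111
te_Security audit = (2 + 4·5 + 14)/6 = 36/6 = 6; σ²_Security audit = ((14−2)/6)² = 4.000
te_Staging deploy = (3 + 4·6 + 15)/6 = 42/6 = 7; σ²_Staging deploy = ((15−3)/6)² = 4.000

Forward pass:
ES_Frontend dev = 0; EF_Frontend dev = 5
ES_Database migration = 0; EF_Database migration = 7
ES_Unit tests = 0; EF_Unit tests = 13
ES_Integration tests = max(EF_Frontend dev=5, EF_Database migration=7) = 7; EF_Integration tests = 7+6 = 13
ES_Code review = 13; EF_Code review = 13+9 = 22
ES_Security audit = 5; EF_Security audit = 5+6 = 11
ES_Staging deploy = max(EF_Frontend dev=5, EF_Unit tests=13, EF_Code review=22, EF_Security audit=11) = 22; EF_Staging deploy = 22+7 = 29
Expected project duration μ = 29 hours. Critical path: Database migration → Integration tests → Code review → Staging deploy.

Variance along critical path = 4.000 + 4.000 + 7.111 + 4.000 = 19.111; σ = 4.372 hours.
D = μ + z·σ = 29 + 1.645·4.372 = 36.2 hours

36.2 hours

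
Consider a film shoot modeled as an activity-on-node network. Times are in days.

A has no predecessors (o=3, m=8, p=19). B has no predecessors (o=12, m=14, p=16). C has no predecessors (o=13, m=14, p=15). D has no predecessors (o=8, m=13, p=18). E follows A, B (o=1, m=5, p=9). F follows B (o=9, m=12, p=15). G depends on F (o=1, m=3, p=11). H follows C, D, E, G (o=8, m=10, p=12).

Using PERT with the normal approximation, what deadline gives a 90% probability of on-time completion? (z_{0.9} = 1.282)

te_A = (3 + 4·8 + 19)/6 = 54/6 = 9; σ²_A = ((19−3)/6)² = 7.111
te_B = (12 + 4·14 + 16)/6 = 84/6 = 14; σ²_B = ((16−12)/6)² = 0.444
te_C = (13 + 4·14 + 15)/6 = 84/6 = 14; σ²_C = ((15−13)/6)² = 0.111
te_D = (8 + 4·13 + 18)/6 = 78/6 = 13; σ²_D = ((18−8)/6)² = 2.778
te_E = (1 + 4·5 + 9)/6 = 30/6 = 5; σ²_E = ((9−1)/6)² = 1.778
te_F = (9 + 4·12 + 15)/6 = 72/6 = 12; σ²_F = ((15−9)/6)² = 1.000
te_G = (1 + 4·3 + 11)/6 = 24/6 = 4; σ²_G = ((11−1)/6)² = 2.778
te_H = (8 + 4·10 + 12)/6 = 60/6 = 10; σ²_H = ((12−8)/6)² = 0.444

Forward pass:
ES_A = 0; EF_A = 9
ES_B = 0; EF_B = 14
ES_C = 0; EF_C = 14
ES_D = 0; EF_D = 13
ES_E = max(EF_A=9, EF_B=14) = 14; EF_E = 14+5 = 19
ES_F = 14; EF_F = 14+12 = 26
ES_G = 26; EF_G = 26+4 = 30
ES_H = max(EF_C=14, EF_D=13, EF_E=19, EF_G=30) = 30; EF_H = 30+10 = 40
Expected project duration μ = 40 days. Critical path: B → F → G → H.

Variance along critical path = 0.444 + 1.000 + 2.778 + 0.444 = 4.667; σ = 2.160 days.
D = μ + z·σ = 40 + 1.282·2.160 = 42.8 days

42.8 days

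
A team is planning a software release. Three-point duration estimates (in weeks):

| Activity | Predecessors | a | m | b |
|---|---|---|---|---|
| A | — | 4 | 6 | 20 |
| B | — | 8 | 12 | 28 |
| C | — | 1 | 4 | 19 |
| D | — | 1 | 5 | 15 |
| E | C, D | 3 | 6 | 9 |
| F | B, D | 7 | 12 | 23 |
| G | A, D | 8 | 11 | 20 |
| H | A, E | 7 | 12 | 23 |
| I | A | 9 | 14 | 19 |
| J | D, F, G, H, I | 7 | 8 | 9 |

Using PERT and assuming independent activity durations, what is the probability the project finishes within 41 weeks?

0.919

te_A = (4 + 4·6 + 20)/6 = 48/6 = 8; σ²_A = ((20−4)/6)² = 7.111
te_B = (8 + 4·12 + 28)/6 = 84/6 = 14; σ²_B = ((28−8)/6)² = 11.111
te_C = (1 + 4·4 + 19)/6 = 36/6 = 6; σ²_C = ((19−1)/6)² = 9.000
te_D = (1 + 4·5 + 15)/6 = 36/6 = 6; σ²_D = ((15−1)/6)² = 5.444
te_E = (3 + 4·6 + 9)/6 = 36/6 = 6; σ²_E = ((9−3)/6)² = 1.000
te_F = (7 + 4·12 + 23)/6 = 78/6 = 13; σ²_F = ((23−7)/6)² = 7.111
te_G = (8 + 4·11 + 20)/6 = 72/6 = 12; σ²_G = ((20−8)/6)² = 4.000
te_H = (7 + 4·12 + 23)/6 = 78/6 = 13; σ²_H = ((23−7)/6)² = 7.111
te_I = (9 + 4·14 + 19)/6 = 84/6 = 14; σ²_I = ((19−9)/6)² = 2.778
te_J = (7 + 4·8 + 9)/6 = 48/6 = 8; σ²_J = ((9−7)/6)² = 0.111

Forward pass:
ES_A = 0; EF_A = 8
ES_B = 0; EF_B = 14
ES_C = 0; EF_C = 6
ES_D = 0; EF_D = 6
ES_E = max(EF_C=6, EF_D=6) = 6; EF_E = 6+6 = 12
ES_F = max(EF_B=14, EF_D=6) = 14; EF_F = 14+13 = 27
ES_G = max(EF_A=8, EF_D=6) = 8; EF_G = 8+12 = 20
ES_H = max(EF_A=8, EF_E=12) = 12; EF_H = 12+13 = 25
ES_I = 8; EF_I = 8+14 = 22
ES_J = max(EF_D=6, EF_F=27, EF_G=20, EF_H=25, EF_I=22) = 27; EF_J = 27+8 = 35
Expected project duration μ = 35 weeks. Critical path: B → F → J.

Variance along critical path = 11.111 + 7.111 + 0.111 = 18.333; σ = √18.333 = 4.282 weeks.
Z = (41 − 35) / 4.282 = 1.401
P(T ≤ 41) = Φ(1.401) ≈ 0.919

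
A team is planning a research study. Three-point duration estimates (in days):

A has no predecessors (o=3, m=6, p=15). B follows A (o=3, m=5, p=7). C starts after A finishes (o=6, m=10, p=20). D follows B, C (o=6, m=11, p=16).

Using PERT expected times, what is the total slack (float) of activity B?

te_A = (3 + 4·6 + 15)/6 = 42/6 = 7
te_B = (3 + 4·5 + 7)/6 = 30/6 = 5
te_C = (6 + 4·10 + 20)/6 = 66/6 = 11
te_D = (6 + 4·11 + 16)/6 = 66/6 = 11

Forward pass:
ES_A = 0; EF_A = 7
ES_B = 7; EF_B = 7+5 = 12
ES_C = 7; EF_C = 7+11 = 18
ES_D = max(EF_B=12, EF_C=18) = 18; EF_D = 18+11 = 29
Expected project duration μ = 29 days. Critical path: A → C → D.

Backward pass:
LF_D = 29; LS_D = 29−11 = 18
LF_C = LS_D = 18; LS_C = 18−11 = 7
LF_B = LS_D = 18; LS_B = 18−5 = 13
LF_A = min(LS_B=13, LS_C=7) = 7; LS_A = 7−7 = 0
Slack_B = LS_B − ES_B = 13 − 7 = 6

6 days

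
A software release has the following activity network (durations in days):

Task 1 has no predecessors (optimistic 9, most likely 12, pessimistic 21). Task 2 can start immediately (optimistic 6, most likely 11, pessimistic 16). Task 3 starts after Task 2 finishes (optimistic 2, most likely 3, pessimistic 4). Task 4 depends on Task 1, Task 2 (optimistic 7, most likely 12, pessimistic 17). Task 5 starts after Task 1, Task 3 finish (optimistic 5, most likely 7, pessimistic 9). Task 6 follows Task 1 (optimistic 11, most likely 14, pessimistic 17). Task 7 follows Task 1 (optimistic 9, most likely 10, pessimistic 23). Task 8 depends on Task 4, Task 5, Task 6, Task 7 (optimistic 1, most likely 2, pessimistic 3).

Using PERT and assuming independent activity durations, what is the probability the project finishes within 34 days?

0.987

te_Task 1 = (9 + 4·12 + 21)/6 = 78/6 = 13; σ²_Task 1 = ((21−9)/6)² = 4.000
te_Task 2 = (6 + 4·11 + 16)/6 = 66/6 = 11; σ²_Task 2 = ((16−6)/6)² = 2.778
te_Task 3 = (2 + 4·3 + 4)/6 = 18/6 = 3; σ²_Task 3 = ((4−2)/6)² = 0.111
te_Task 4 = (7 + 4·12 + 17)/6 = 72/6 = 12; σ²_Task 4 = ((17−7)/6)² = 2.778
te_Task 5 = (5 + 4·7 + 9)/6 = 42/6 = 7; σ²_Task 5 = ((9−5)/6)² = 0.444
te_Task 6 = (11 + 4·14 + 17)/6 = 84/6 = 14; σ²_Task 6 = ((17−11)/6)² = 1.000
te_Task 7 = (9 + 4·10 + 23)/6 = 72/6 = 12; σ²_Task 7 = ((23−9)/6)² = 5.444
te_Task 8 = (1 + 4·2 + 3)/6 = 12/6 = 2; σ²_Task 8 = ((3−1)/6)² = 0.111

Forward pass:
ES_Task 1 = 0; EF_Task 1 = 13
ES_Task 2 = 0; EF_Task 2 = 11
ES_Task 3 = 11; EF_Task 3 = 11+3 = 14
ES_Task 4 = max(EF_Task 1=13, EF_Task 2=11) = 13; EF_Task 4 = 13+12 = 25
ES_Task 5 = max(EF_Task 1=13, EF_Task 3=14) = 14; EF_Task 5 = 14+7 = 21
ES_Task 6 = 13; EF_Task 6 = 13+14 = 27
ES_Task 7 = 13; EF_Task 7 = 13+12 = 25
ES_Task 8 = max(EF_Task 4=25, EF_Task 5=21, EF_Task 6=27, EF_Task 7=25) = 27; EF_Task 8 = 27+2 = 29
Expected project duration μ = 29 days. Critical path: Task 1 → Task 6 → Task 8.

Variance along critical path = 4.000 + 1.000 + 0.111 = 5.111; σ = √5.111 = 2.261 days.
Z = (34 − 29) / 2.261 = 2.212
P(T ≤ 34) = Φ(2.212) ≈ 0.987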